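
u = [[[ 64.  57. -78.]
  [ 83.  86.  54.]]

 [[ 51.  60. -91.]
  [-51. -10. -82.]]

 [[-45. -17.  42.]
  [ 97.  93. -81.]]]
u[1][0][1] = 60.0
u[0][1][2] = 54.0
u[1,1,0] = -51.0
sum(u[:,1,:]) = 189.0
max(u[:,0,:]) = 64.0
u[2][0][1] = -17.0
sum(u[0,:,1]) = 143.0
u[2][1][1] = 93.0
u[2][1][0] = 97.0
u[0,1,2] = 54.0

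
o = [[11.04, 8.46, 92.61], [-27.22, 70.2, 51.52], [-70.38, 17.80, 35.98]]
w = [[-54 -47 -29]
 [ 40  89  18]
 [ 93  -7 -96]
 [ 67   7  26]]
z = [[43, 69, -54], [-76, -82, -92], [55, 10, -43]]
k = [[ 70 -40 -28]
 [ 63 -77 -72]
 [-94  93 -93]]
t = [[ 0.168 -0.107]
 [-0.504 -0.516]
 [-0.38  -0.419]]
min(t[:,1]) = -0.516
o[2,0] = -70.38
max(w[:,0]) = 93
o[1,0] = -27.22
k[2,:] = [-94, 93, -93]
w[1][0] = 40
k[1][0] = 63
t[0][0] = 0.168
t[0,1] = -0.107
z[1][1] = -82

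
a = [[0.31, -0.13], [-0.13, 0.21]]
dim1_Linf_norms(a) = [0.31, 0.21]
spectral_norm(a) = 0.40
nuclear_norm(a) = 0.52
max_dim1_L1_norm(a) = 0.44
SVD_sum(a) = [[0.27, -0.19], [-0.19, 0.13]] + [[0.04, 0.06], [0.06, 0.08]]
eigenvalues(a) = [0.4, 0.12]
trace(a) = 0.52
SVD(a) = [[-0.82, 0.57], [0.57, 0.82]] @ diag([0.39928388277184124, 0.12071611722815878]) @ [[-0.82,0.57], [0.57,0.82]]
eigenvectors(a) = [[0.82, 0.57],[-0.57, 0.82]]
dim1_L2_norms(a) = [0.34, 0.25]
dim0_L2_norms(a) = [0.34, 0.25]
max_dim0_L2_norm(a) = 0.34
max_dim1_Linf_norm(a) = 0.31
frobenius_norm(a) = 0.42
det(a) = 0.05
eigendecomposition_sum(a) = [[0.27, -0.19], [-0.19, 0.13]] + [[0.04,0.06], [0.06,0.08]]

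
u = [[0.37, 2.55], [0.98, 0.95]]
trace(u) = 1.32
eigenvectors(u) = [[-0.89, -0.8],[0.46, -0.60]]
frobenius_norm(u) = 2.92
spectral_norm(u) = 2.81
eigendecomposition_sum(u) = [[-0.56, 0.75], [0.29, -0.39]] + [[0.93,1.80], [0.69,1.34]]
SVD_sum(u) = [[0.68, 2.47], [0.31, 1.13]] + [[-0.31, 0.08],[0.67, -0.18]]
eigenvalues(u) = [-0.95, 2.27]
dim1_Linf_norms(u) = [2.55, 0.98]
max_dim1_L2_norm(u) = 2.58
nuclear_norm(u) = 3.58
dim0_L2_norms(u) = [1.05, 2.72]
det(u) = -2.15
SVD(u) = [[-0.91, -0.42], [-0.42, 0.91]] @ diag([2.814250902615032, 0.7630805050127265]) @ [[-0.26, -0.96], [0.96, -0.26]]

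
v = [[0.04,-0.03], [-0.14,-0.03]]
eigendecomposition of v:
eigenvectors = [[0.61, 0.27],[-0.79, 0.96]]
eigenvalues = [0.08, -0.07]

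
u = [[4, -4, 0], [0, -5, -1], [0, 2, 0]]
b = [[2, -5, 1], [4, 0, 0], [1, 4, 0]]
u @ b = [[-8, -20, 4], [-21, -4, 0], [8, 0, 0]]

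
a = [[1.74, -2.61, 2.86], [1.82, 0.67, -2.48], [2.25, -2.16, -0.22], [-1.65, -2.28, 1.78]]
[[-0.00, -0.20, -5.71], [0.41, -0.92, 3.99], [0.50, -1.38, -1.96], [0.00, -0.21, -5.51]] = a@[[0.04, -0.09, 0.38], [-0.17, 0.5, 1.40], [-0.18, 0.44, -0.95]]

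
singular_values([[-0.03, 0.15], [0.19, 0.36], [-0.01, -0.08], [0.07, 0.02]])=[0.43, 0.11]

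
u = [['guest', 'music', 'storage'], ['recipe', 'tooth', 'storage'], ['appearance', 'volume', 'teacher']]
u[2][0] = 'appearance'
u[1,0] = 'recipe'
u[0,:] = ['guest', 'music', 'storage']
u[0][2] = 'storage'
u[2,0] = 'appearance'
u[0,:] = ['guest', 'music', 'storage']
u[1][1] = 'tooth'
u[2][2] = 'teacher'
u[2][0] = 'appearance'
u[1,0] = 'recipe'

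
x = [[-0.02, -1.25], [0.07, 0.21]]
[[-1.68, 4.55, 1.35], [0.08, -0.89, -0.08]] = x@[[-3.01,-1.83,2.27], [1.39,-3.61,-1.12]]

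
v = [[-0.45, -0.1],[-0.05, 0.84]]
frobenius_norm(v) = 0.96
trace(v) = 0.39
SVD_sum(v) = [[-0.0, -0.10],[0.0, 0.84]] + [[-0.45, 0.00], [-0.05, 0.00]]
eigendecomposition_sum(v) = [[-0.45, -0.03],[-0.02, -0.0]] + [[0.00, -0.07], [-0.03, 0.84]]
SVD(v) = [[-0.12, 0.99], [0.99, 0.12]] @ diag([0.8459418571707759, 0.45274979214402583]) @ [[0.01, 1.0], [-1.0, 0.01]]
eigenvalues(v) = [-0.45, 0.84]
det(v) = -0.38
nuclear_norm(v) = 1.30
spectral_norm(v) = 0.85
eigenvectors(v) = [[-1.00, 0.08], [-0.04, -1.0]]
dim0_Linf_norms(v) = [0.45, 0.84]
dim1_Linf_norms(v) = [0.45, 0.84]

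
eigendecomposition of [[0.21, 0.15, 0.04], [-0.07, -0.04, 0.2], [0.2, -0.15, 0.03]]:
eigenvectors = [[-0.81+0.00j, (0.18+0.26j), 0.18-0.26j], [(-0.18+0j), -0.69+0.00j, (-0.69-0j)], [(-0.56+0j), (0.05-0.65j), (0.05+0.65j)]]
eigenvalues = [(0.27+0j), (-0.04+0.22j), (-0.04-0.22j)]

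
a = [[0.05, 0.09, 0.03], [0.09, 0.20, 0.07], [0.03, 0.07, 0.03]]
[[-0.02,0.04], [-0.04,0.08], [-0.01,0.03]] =a @ [[-0.30,0.53], [-0.07,0.13], [-0.02,0.04]]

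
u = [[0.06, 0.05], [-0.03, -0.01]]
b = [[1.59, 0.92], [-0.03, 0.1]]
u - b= [[-1.53, -0.87],[0.00, -0.11]]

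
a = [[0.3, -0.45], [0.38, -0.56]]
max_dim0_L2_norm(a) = 0.72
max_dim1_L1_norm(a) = 0.94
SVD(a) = [[-0.62, -0.78],[-0.78, 0.62]] @ diag([0.8663071094034999, 0.003462975159081386]) @ [[-0.56, 0.83], [0.83, 0.56]]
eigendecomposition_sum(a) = [[-0.03, 0.02], [-0.02, 0.02]] + [[0.33, -0.47], [0.40, -0.58]]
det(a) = 0.00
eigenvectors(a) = [[0.82, 0.63],  [0.57, 0.77]]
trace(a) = -0.26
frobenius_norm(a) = 0.87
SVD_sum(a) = [[0.3, -0.45], [0.38, -0.56]] + [[-0.00, -0.0], [0.00, 0.0]]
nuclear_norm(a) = 0.87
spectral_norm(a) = 0.87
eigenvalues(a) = [-0.01, -0.25]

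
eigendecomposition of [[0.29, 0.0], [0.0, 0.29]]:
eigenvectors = [[1.00, 0.0], [0.00, 1.00]]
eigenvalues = [0.29, 0.29]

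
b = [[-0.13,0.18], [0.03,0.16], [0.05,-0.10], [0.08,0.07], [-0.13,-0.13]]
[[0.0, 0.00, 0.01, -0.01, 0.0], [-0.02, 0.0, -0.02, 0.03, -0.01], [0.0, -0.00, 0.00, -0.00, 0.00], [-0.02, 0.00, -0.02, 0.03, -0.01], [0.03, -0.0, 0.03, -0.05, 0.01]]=b@[[-0.13, 0.01, -0.14, 0.23, -0.05], [-0.07, 0.01, -0.07, 0.12, -0.03]]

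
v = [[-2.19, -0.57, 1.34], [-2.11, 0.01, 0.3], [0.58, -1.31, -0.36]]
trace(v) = -2.54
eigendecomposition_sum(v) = [[0.25, -0.34, 0.17], [-0.38, 0.51, -0.25], [0.45, -0.61, 0.3]] + [[-3.35,0.45,2.25], [-2.94,0.39,1.97], [-0.98,0.13,0.66]] + [[0.91, -0.68, -1.07], [1.20, -0.9, -1.42], [1.11, -0.83, -1.32]]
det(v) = 3.18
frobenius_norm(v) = 3.69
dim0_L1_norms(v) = [4.88, 1.89, 2.0]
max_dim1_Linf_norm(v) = 2.19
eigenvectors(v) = [[0.39,-0.73,0.48], [-0.59,-0.64,0.64], [0.7,-0.22,0.59]]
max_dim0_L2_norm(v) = 3.1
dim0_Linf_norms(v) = [2.19, 1.31, 1.34]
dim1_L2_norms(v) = [2.63, 2.13, 1.48]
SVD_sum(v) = [[-2.37, -0.15, 0.98], [-1.9, -0.12, 0.79], [0.55, 0.04, -0.23]] + [[0.03, -0.44, 0.01], [-0.01, 0.16, -0.00], [0.10, -1.33, 0.04]] + [[0.14, 0.02, 0.35], [-0.2, -0.03, -0.48], [-0.07, -0.01, -0.17]]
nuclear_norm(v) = 5.43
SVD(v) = [[-0.77, 0.31, -0.56],  [-0.62, -0.11, 0.78],  [0.18, 0.94, 0.28]] @ diag([3.3434432703428594, 1.419123892118719, 0.6696077036719777]) @ [[0.92, 0.06, -0.38], [0.08, -1.00, 0.03], [-0.38, -0.06, -0.92]]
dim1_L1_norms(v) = [4.1, 2.42, 2.25]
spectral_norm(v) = 3.34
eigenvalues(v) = [1.06, -2.3, -1.3]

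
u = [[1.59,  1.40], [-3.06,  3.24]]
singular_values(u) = [4.46, 2.12]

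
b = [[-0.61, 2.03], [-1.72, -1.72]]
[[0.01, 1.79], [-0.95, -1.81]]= b@[[0.42,0.13],[0.13,0.92]]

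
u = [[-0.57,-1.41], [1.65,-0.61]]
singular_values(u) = [1.76, 1.52]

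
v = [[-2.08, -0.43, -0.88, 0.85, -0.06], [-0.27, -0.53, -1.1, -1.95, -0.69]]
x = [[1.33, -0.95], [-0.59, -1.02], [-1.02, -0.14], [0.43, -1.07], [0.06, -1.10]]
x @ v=[[-2.51,-0.07,-0.13,2.98,0.58], [1.5,0.79,1.64,1.49,0.74], [2.16,0.51,1.05,-0.59,0.16], [-0.61,0.38,0.80,2.45,0.71], [0.17,0.56,1.16,2.2,0.76]]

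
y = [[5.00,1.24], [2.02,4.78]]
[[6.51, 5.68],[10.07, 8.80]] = y @ [[0.87, 0.76],  [1.74, 1.52]]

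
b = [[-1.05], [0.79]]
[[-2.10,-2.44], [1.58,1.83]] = b@ [[2.0, 2.32]]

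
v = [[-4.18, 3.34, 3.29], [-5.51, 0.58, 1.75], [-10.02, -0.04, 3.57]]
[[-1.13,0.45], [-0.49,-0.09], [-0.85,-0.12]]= v@[[0.01, 0.09], [-0.12, 0.03], [-0.21, 0.22]]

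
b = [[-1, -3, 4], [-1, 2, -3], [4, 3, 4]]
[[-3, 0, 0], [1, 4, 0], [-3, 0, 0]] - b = [[-2, 3, -4], [2, 2, 3], [-7, -3, -4]]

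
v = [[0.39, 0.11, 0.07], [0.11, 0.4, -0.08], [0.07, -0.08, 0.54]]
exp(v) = [[1.49, 0.16, 0.11], [0.16, 1.51, -0.12], [0.11, -0.12, 1.72]]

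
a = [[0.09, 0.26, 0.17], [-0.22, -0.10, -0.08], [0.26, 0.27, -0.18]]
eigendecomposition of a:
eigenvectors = [[(0.64+0j), (0.64-0j), (-0.38+0j)], [(-0.37+0.5j), -0.37-0.50j, -0.04+0.00j], [(0.43+0.14j), 0.43-0.14j, 0.93+0.00j]]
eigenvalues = [(0.05+0.24j), (0.05-0.24j), (-0.3+0j)]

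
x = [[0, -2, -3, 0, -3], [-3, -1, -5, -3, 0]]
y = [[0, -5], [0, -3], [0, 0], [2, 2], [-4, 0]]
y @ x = [[15, 5, 25, 15, 0], [9, 3, 15, 9, 0], [0, 0, 0, 0, 0], [-6, -6, -16, -6, -6], [0, 8, 12, 0, 12]]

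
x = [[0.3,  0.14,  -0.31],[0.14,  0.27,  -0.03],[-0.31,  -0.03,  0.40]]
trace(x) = 0.97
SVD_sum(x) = [[0.3, 0.12, -0.32], [0.12, 0.05, -0.13], [-0.32, -0.13, 0.35]] + [[0.0, 0.02, 0.01], [0.02, 0.22, 0.10], [0.01, 0.1, 0.05]] + [[0.0, -0.00, 0.00], [-0.00, 0.0, -0.0], [0.00, -0.0, 0.0]]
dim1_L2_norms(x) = [0.45, 0.31, 0.51]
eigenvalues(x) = [0.7, 0.01, 0.27]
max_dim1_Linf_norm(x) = 0.4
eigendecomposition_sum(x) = [[0.3, 0.12, -0.32],[0.12, 0.05, -0.13],[-0.32, -0.13, 0.35]] + [[0.0,-0.00,0.00], [-0.00,0.00,-0.00], [0.0,-0.0,0.00]] + [[0.00,0.02,0.01],[0.02,0.22,0.1],[0.01,0.10,0.05]]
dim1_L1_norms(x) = [0.75, 0.44, 0.74]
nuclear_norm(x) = 0.97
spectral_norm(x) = 0.70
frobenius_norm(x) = 0.75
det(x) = 0.00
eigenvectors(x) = [[0.65, 0.75, 0.09], [0.26, -0.33, 0.90], [-0.71, 0.57, 0.42]]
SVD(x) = [[-0.65, -0.09, 0.75],[-0.26, -0.90, -0.33],[0.71, -0.42, 0.57]] @ diag([0.695207476742939, 0.26974258545682006, 0.005049937800241141]) @ [[-0.65, -0.26, 0.71], [-0.09, -0.90, -0.42], [0.75, -0.33, 0.57]]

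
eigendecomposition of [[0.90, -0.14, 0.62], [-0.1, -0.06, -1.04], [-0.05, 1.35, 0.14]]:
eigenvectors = [[(1+0j), (0.23+0.22j), 0.23-0.22j], [-0.01+0.00j, 0.05-0.61j, (0.05+0.61j)], [(-0.09+0j), -0.72+0.00j, -0.72-0.00j]]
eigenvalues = [(0.85+0j), (0.07+1.17j), (0.07-1.17j)]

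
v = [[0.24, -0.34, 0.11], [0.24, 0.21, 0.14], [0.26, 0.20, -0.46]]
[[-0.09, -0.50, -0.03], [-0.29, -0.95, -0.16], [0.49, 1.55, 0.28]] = v @ [[-0.19, -1.00, -0.07],[-0.3, -0.6, -0.19],[-1.3, -4.2, -0.72]]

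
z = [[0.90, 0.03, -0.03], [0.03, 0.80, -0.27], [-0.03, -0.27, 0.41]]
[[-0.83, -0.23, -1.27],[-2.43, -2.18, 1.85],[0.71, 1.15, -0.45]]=z@ [[-0.83, -0.14, -1.48], [-3.14, -2.29, 2.52], [-0.4, 1.28, 0.45]]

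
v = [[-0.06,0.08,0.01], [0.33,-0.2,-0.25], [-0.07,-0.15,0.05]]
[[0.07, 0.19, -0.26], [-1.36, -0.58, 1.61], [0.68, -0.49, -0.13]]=v @ [[-3.48, 1.38, 2.54], [-2.08, 3.15, -1.07], [2.52, 1.63, -2.25]]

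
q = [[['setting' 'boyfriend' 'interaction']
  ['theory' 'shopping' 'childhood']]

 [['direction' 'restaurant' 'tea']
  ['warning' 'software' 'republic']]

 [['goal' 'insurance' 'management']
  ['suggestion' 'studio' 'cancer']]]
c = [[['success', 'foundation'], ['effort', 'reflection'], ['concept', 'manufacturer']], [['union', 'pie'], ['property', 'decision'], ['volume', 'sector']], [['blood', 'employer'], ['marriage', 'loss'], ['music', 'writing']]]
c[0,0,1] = 'foundation'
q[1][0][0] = 'direction'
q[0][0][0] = 'setting'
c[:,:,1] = [['foundation', 'reflection', 'manufacturer'], ['pie', 'decision', 'sector'], ['employer', 'loss', 'writing']]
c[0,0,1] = 'foundation'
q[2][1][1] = 'studio'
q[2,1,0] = 'suggestion'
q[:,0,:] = [['setting', 'boyfriend', 'interaction'], ['direction', 'restaurant', 'tea'], ['goal', 'insurance', 'management']]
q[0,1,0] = 'theory'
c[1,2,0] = 'volume'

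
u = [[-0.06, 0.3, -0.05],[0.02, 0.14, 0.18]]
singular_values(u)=[0.34, 0.19]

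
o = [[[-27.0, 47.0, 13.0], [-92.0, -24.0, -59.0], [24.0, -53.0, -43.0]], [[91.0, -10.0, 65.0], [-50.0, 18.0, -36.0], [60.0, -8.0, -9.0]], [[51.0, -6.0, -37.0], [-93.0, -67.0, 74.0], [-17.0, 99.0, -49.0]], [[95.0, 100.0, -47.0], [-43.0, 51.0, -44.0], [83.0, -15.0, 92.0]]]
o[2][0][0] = 51.0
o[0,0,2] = 13.0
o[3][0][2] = -47.0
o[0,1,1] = -24.0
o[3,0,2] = -47.0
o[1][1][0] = -50.0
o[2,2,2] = -49.0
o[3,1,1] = 51.0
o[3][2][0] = 83.0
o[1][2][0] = 60.0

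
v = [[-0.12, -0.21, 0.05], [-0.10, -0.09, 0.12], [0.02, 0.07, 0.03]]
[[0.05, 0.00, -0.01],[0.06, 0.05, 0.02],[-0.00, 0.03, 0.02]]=v @[[-0.59, 0.10, 0.23], [0.10, 0.08, 0.03], [0.07, 0.59, 0.38]]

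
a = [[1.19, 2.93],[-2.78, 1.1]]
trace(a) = 2.29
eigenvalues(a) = [(1.14+2.85j), (1.14-2.85j)]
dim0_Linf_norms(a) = [2.78, 2.93]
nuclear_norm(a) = 6.15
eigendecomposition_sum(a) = [[(0.59+1.42j), (1.46-0.59j)], [-1.39+0.56j, 0.55+1.44j]] + [[0.59-1.42j, (1.46+0.59j)], [-1.39-0.56j, (0.55-1.44j)]]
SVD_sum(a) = [[1.40, 2.82], [-0.11, -0.23]] + [[-0.21, 0.11], [-2.67, 1.33]]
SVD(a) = [[1.00, -0.08], [-0.08, -1.00]] @ diag([3.16350881646175, 2.9885802596163913]) @ [[0.44, 0.90], [0.90, -0.44]]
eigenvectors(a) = [[0.72+0.00j, (0.72-0j)], [(-0.01+0.7j), (-0.01-0.7j)]]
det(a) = 9.45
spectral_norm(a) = 3.16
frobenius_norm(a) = 4.35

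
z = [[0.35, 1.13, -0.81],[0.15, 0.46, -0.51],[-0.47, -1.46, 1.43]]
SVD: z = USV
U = [[-0.54, 0.82, 0.18], [-0.27, -0.37, 0.89], [0.8, 0.44, 0.42]]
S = [2.63, 0.19, 0.0]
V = [[-0.23, -0.72, 0.65], [0.14, 0.64, 0.76], [-0.96, 0.27, -0.04]]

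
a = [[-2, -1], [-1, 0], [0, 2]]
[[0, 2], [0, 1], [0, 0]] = a @ [[0, -1], [0, 0]]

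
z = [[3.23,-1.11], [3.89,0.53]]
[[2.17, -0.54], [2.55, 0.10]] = z @ [[0.66,-0.03], [-0.03,0.4]]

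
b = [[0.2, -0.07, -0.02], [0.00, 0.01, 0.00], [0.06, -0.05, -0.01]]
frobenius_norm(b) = 0.23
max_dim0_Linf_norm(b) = 0.2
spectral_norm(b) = 0.23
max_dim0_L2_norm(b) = 0.21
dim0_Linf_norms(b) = [0.2, 0.07, 0.02]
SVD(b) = [[-0.94, -0.32, -0.1], [0.02, -0.33, 0.94], [-0.33, 0.89, 0.32]] @ diag([0.22547105691269076, 0.027588920232215063, 0.0012860696305531526]) @ [[-0.92, 0.37, 0.1], [-0.38, -0.92, -0.09], [-0.06, 0.12, -0.99]]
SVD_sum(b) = [[0.20, -0.08, -0.02], [-0.00, 0.0, 0.0], [0.07, -0.03, -0.01]] + [[0.00, 0.01, 0.00], [0.00, 0.01, 0.0], [-0.01, -0.02, -0.0]] + [[0.0, -0.0, 0.0], [-0.0, 0.00, -0.0], [-0.0, 0.0, -0.00]]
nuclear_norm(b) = 0.25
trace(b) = 0.20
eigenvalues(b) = [0.19, -0.0, 0.01]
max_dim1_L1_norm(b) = 0.29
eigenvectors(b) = [[0.96, 0.1, 0.07], [0.00, 0.00, 0.44], [0.28, 1.0, -0.9]]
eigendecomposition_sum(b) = [[0.2, -0.07, -0.02], [0.00, 0.00, 0.0], [0.06, -0.02, -0.01]] + [[0.00, -0.00, -0.00], [-0.0, -0.0, -0.0], [0.00, -0.01, -0.0]] + [[0.00,0.0,0.0], [0.0,0.01,0.0], [0.00,-0.02,0.0]]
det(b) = -0.00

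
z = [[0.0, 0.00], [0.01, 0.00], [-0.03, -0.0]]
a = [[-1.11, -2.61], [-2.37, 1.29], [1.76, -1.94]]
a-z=[[-1.11, -2.61], [-2.38, 1.29], [1.79, -1.94]]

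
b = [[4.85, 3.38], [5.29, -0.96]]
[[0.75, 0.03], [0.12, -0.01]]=b @ [[0.05, 0.00], [0.15, 0.01]]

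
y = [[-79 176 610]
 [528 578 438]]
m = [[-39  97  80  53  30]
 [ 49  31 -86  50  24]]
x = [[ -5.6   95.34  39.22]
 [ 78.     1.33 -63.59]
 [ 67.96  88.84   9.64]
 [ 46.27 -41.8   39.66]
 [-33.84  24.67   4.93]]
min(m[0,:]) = -39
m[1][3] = 50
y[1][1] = 578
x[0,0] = -5.6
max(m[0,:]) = 97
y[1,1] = 578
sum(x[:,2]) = 29.859999999999992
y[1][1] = 578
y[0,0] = -79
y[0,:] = [-79, 176, 610]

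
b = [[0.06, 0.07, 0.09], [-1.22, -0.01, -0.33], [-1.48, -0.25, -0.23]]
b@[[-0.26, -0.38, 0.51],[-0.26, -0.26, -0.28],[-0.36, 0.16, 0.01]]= [[-0.07, -0.03, 0.01], [0.44, 0.41, -0.62], [0.53, 0.59, -0.69]]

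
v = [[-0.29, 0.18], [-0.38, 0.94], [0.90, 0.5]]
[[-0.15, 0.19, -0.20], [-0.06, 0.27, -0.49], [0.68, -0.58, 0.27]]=v @ [[0.64,-0.66,0.48], [0.2,0.02,-0.33]]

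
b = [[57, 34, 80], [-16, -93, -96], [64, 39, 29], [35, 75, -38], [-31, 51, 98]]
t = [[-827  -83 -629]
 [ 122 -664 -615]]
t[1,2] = -615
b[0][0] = 57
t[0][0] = -827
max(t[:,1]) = -83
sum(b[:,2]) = 73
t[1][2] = -615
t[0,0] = -827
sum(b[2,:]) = 132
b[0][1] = 34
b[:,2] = [80, -96, 29, -38, 98]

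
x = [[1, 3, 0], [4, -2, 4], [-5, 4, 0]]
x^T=[[1, 4, -5], [3, -2, 4], [0, 4, 0]]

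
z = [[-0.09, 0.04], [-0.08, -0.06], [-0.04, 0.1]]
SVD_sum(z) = [[-0.07, 0.06], [-0.02, 0.01], [-0.07, 0.06]] + [[-0.02, -0.02], [-0.06, -0.07], [0.03, 0.04]]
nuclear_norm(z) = 0.25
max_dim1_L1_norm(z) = 0.14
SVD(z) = [[-0.69, -0.25], [-0.16, -0.86], [-0.70, 0.44]] @ diag([0.13596297357184214, 0.11319924830802787]) @ [[0.76, -0.65], [0.65, 0.76]]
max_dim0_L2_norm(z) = 0.13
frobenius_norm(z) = 0.18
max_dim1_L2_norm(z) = 0.11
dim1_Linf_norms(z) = [0.09, 0.08, 0.1]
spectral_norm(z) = 0.14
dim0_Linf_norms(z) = [0.09, 0.1]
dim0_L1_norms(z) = [0.21, 0.2]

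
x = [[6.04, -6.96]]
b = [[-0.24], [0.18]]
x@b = [[-2.7]]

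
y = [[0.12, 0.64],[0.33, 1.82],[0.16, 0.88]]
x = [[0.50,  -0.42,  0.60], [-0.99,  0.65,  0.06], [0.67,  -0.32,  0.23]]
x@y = [[0.02, 0.08], [0.11, 0.60], [0.01, 0.05]]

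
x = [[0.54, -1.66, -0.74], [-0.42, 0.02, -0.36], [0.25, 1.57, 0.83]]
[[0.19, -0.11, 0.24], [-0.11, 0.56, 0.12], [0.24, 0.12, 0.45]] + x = [[0.73, -1.77, -0.5], [-0.53, 0.58, -0.24], [0.49, 1.69, 1.28]]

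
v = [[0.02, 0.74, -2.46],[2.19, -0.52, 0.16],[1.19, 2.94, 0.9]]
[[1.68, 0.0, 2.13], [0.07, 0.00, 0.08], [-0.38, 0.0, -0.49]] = v@[[0.09, -0.00, 0.11], [0.04, -0.0, 0.05], [-0.67, 0.00, -0.85]]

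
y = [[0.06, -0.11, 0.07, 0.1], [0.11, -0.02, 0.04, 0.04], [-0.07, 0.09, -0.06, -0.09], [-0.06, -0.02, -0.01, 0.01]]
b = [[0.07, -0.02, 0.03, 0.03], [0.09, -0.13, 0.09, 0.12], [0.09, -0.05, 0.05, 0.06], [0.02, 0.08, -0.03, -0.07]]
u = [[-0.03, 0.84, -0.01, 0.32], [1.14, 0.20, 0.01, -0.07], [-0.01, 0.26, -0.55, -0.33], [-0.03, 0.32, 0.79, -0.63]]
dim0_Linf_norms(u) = [1.14, 0.84, 0.79, 0.63]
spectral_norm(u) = 1.18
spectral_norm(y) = 0.26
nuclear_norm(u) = 3.79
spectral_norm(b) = 0.27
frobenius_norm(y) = 0.27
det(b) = 0.00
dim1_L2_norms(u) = [0.9, 1.16, 0.69, 1.06]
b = u @ y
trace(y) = -0.01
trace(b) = -0.08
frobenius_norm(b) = 0.29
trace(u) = -1.01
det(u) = -0.73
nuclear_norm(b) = 0.37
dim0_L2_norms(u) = [1.14, 0.96, 0.96, 0.78]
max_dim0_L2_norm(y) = 0.16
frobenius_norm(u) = 1.94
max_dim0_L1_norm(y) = 0.3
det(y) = 0.00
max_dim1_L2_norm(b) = 0.22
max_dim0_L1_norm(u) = 1.62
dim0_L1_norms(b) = [0.27, 0.28, 0.2, 0.28]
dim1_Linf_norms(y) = [0.11, 0.11, 0.09, 0.06]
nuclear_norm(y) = 0.36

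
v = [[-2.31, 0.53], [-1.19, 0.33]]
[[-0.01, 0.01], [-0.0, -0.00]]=v @ [[0.02, -0.03], [0.06, -0.11]]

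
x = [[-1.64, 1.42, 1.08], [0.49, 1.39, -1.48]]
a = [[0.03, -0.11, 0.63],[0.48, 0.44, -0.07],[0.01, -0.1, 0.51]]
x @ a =[[0.64,0.7,-0.58], [0.67,0.71,-0.54]]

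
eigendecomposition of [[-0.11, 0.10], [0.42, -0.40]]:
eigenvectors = [[0.69, -0.24], [0.73, 0.97]]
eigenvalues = [-0.0, -0.51]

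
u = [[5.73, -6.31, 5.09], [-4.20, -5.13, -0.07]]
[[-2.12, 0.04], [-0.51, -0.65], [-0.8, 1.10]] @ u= [[-12.32, 13.17, -10.79], [-0.19, 6.55, -2.55], [-9.2, -0.6, -4.15]]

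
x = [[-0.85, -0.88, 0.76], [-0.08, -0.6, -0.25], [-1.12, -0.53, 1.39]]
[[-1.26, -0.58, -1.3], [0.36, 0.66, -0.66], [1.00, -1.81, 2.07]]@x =[[2.57, 2.15, -2.62], [0.38, -0.36, -0.81], [-3.02, -0.89, 4.09]]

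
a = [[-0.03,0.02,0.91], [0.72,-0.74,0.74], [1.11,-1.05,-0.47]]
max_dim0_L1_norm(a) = 2.12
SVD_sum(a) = [[-0.02, 0.02, -0.00], [0.74, -0.72, 0.01], [1.09, -1.06, 0.01]] + [[-0.02,-0.01,0.91], [-0.02,-0.01,0.73], [0.01,0.01,-0.48]] + [[0.01, 0.01, 0.00], [-0.01, -0.01, -0.00], [0.01, 0.01, 0.0]]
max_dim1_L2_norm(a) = 1.6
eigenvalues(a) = [-1.07, 0.15, -0.32]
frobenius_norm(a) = 2.24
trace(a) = -1.24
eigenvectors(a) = [[-0.63, 0.72, -0.65], [-0.25, 0.69, -0.72], [0.73, 0.12, 0.22]]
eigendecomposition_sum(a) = [[-1.14, 1.13, 0.33], [-0.46, 0.45, 0.13], [1.31, -1.30, -0.38]] + [[0.34, -0.24, 0.21], [0.33, -0.23, 0.2], [0.06, -0.04, 0.04]] + [[0.77, -0.87, 0.36], [0.85, -0.96, 0.4], [-0.26, 0.29, -0.12]]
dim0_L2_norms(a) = [1.32, 1.28, 1.26]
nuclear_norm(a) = 3.13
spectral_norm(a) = 1.84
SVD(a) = [[-0.02, -0.72, 0.69], [0.56, -0.58, -0.59], [0.83, 0.38, 0.41]] @ diag([1.8440982043749452, 1.2638672505190416, 0.0210091810059812]) @ [[0.72, -0.70, 0.01],[0.02, 0.01, -1.00],[0.70, 0.72, 0.02]]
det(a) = 0.05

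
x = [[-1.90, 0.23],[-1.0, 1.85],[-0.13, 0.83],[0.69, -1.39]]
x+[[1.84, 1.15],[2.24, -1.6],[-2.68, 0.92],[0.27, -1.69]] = [[-0.06, 1.38], [1.24, 0.25], [-2.81, 1.75], [0.96, -3.08]]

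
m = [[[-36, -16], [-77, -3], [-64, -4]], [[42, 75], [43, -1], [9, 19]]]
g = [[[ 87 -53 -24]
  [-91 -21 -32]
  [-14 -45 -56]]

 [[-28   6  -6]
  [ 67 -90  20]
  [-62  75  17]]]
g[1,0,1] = 6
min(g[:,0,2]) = -24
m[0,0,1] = -16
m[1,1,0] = 43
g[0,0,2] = -24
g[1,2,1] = 75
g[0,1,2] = -32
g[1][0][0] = -28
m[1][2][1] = 19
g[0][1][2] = -32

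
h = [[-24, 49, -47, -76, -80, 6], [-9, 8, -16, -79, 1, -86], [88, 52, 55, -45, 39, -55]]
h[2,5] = -55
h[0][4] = -80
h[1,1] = 8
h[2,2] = 55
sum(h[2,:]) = 134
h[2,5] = -55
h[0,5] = 6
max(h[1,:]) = 8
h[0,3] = -76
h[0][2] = -47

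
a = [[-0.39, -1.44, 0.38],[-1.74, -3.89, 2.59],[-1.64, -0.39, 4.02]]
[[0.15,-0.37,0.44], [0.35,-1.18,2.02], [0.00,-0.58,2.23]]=a@[[0.56, -0.20, 0.21], [-0.20, 0.26, -0.20], [0.21, -0.2, 0.62]]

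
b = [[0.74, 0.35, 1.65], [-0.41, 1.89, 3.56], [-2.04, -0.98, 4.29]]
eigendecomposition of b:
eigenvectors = [[(0.71+0j), (0.34+0.02j), (0.34-0.02j)], [-0.65+0.00j, (0.76+0j), 0.76-0.00j], [(0.25+0j), 0.27+0.48j, (0.27-0.48j)]]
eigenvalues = [(0.99+0j), (2.96+2.24j), (2.96-2.24j)]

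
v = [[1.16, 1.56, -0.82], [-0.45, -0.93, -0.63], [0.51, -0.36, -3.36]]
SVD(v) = [[-0.29, 0.85, -0.45], [-0.15, -0.5, -0.85], [-0.95, -0.18, 0.27]] @ diag([3.587767198805801, 2.1732740106672446, 0.002569383482834805]) @ [[-0.21, 0.01, 0.98], [0.51, 0.85, 0.10], [0.83, -0.52, 0.18]]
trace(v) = -3.13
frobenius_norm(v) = 4.19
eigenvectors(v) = [[0.89, 0.84, 0.08],[-0.43, -0.52, 0.26],[0.17, 0.18, 0.96]]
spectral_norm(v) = 3.59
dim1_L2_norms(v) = [2.11, 1.21, 3.42]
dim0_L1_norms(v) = [2.12, 2.85, 4.81]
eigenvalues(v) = [0.26, 0.02, -3.41]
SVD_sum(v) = [[0.22,-0.01,-1.01], [0.11,-0.0,-0.52], [0.71,-0.03,-3.32]] + [[0.95, 1.57, 0.19], [-0.56, -0.93, -0.11], [-0.20, -0.33, -0.04]] + [[-0.00, 0.0, -0.00], [-0.00, 0.00, -0.00], [0.00, -0.0, 0.00]]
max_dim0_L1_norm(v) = 4.81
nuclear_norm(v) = 5.76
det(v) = -0.02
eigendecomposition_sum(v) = [[1.22, 1.77, -0.58], [-0.58, -0.85, 0.28], [0.23, 0.33, -0.11]] + [[-0.08, -0.15, 0.05], [0.05, 0.10, -0.03], [-0.02, -0.03, 0.01]] + [[0.03, -0.06, -0.28], [0.08, -0.18, -0.88], [0.3, -0.66, -3.26]]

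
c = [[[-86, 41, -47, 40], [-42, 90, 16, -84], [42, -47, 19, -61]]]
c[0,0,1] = 41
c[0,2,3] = -61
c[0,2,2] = 19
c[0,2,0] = 42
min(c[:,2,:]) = -61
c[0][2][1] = -47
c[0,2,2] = 19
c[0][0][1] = 41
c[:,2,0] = [42]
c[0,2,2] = 19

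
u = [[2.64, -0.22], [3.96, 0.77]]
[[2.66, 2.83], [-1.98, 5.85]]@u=[[18.23, 1.59], [17.94, 4.94]]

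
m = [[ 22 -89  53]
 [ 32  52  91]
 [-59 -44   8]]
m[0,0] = 22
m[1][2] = 91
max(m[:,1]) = 52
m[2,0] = -59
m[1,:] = [32, 52, 91]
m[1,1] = 52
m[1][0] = 32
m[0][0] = 22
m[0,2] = 53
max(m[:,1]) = 52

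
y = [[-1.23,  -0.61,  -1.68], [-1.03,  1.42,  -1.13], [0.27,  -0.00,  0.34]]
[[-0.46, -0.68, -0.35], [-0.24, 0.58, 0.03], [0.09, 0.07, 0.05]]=y @ [[0.49, 0.09, -0.12], [0.09, 0.58, 0.13], [-0.12, 0.13, 0.25]]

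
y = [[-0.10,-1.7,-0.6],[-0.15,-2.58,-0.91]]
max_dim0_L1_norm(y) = 4.28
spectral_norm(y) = 3.28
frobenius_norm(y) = 3.28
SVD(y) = [[-0.55, -0.83], [-0.83, 0.55]] @ diag([3.2813105580483706, 0.0010107622340772091]) @ [[0.05, 0.94, 0.33], [0.95, -0.15, 0.27]]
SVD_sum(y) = [[-0.1, -1.70, -0.6], [-0.15, -2.58, -0.91]] + [[-0.0, 0.00, -0.0],  [0.00, -0.0, 0.00]]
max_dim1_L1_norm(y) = 3.64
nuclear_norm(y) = 3.28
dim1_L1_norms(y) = [2.4, 3.64]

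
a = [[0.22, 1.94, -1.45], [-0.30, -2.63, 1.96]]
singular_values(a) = [4.09, 0.0]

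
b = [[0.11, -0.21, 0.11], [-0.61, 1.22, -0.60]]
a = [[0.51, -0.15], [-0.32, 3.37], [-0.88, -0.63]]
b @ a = [[0.03, -0.79], [-0.17, 4.58]]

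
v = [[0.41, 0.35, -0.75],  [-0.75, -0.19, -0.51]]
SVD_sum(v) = [[-0.22, 0.03, -0.5], [-0.30, 0.04, -0.69]] + [[0.63,  0.32,  -0.25],[-0.45,  -0.23,  0.18]]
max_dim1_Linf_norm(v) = 0.75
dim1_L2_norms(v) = [0.92, 0.93]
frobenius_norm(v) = 1.31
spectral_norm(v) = 0.93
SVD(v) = [[0.59, 0.81], [0.81, -0.59]] @ diag([0.9299727424224499, 0.920299243915406]) @ [[-0.39, 0.06, -0.92],[0.84, 0.43, -0.34]]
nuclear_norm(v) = 1.85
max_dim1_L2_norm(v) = 0.93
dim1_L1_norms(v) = [1.51, 1.45]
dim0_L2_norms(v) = [0.85, 0.4, 0.91]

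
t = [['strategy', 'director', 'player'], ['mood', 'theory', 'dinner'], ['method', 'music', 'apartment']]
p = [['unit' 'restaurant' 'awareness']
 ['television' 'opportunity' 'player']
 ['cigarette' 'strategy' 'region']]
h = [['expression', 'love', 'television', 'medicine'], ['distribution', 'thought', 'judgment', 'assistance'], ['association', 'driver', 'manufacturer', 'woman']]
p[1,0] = 'television'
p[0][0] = 'unit'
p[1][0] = 'television'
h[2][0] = 'association'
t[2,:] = ['method', 'music', 'apartment']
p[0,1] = 'restaurant'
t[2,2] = 'apartment'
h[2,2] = 'manufacturer'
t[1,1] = 'theory'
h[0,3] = 'medicine'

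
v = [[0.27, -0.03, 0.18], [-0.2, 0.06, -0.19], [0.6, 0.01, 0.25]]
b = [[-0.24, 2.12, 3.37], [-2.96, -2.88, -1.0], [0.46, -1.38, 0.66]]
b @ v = [[1.53, 0.17, 0.4], [-0.82, -0.09, -0.24], [0.8, -0.09, 0.51]]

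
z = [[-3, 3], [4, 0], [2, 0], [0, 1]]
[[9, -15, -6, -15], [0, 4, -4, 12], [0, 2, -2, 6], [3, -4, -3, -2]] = z @ [[0, 1, -1, 3], [3, -4, -3, -2]]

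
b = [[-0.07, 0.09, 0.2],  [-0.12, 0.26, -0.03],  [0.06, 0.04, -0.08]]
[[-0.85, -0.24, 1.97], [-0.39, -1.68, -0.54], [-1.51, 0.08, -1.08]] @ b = [[0.21,  -0.06,  -0.32], [0.2,  -0.49,  0.02], [0.03,  -0.16,  -0.22]]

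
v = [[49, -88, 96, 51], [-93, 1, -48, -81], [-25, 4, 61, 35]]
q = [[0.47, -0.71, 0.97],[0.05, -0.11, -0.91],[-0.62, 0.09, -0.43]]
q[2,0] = -0.621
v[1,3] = -81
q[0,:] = [0.466, -0.71, 0.967]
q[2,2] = -0.428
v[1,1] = 1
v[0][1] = -88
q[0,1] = -0.71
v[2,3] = 35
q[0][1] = -0.71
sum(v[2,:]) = 75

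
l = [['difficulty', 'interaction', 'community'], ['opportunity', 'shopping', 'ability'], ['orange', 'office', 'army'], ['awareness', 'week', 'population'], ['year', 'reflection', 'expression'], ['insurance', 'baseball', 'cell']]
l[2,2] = 'army'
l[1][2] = 'ability'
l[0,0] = 'difficulty'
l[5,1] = 'baseball'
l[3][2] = 'population'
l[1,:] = ['opportunity', 'shopping', 'ability']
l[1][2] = 'ability'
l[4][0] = 'year'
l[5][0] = 'insurance'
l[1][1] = 'shopping'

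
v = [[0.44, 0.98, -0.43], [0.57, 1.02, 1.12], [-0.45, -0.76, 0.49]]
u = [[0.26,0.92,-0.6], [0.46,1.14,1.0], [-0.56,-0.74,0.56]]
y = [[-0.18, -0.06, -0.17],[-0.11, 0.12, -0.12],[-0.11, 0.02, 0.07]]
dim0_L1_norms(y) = [0.4, 0.2, 0.36]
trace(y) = 0.01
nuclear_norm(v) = 3.18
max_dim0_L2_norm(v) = 1.61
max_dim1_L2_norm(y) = 0.25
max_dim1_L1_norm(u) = 2.6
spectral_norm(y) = 0.30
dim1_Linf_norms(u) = [0.92, 1.14, 0.74]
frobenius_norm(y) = 0.35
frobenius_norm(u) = 2.23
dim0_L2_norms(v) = [0.85, 1.61, 1.3]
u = y + v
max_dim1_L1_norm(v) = 2.71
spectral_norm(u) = 1.80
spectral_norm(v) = 1.84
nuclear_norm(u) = 3.34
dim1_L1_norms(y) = [0.41, 0.35, 0.2]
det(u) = -0.57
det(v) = -0.18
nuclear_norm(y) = 0.56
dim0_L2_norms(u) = [0.77, 1.64, 1.29]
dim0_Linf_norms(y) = [0.18, 0.12, 0.17]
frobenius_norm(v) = 2.23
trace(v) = 1.95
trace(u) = 1.96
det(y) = -0.01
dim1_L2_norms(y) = [0.25, 0.2, 0.13]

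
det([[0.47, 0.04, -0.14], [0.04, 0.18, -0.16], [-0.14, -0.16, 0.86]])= 0.058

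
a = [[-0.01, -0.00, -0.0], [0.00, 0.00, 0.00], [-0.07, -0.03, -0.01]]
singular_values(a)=[0.08, 0.0, 0.0]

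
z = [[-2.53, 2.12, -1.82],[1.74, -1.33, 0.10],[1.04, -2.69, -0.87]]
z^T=[[-2.53,1.74,1.04], [2.12,-1.33,-2.69], [-1.82,0.1,-0.87]]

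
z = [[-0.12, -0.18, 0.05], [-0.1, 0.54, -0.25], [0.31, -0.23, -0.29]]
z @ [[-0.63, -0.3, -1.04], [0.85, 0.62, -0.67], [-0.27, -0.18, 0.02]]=[[-0.09, -0.08, 0.25], [0.59, 0.41, -0.26], [-0.31, -0.18, -0.17]]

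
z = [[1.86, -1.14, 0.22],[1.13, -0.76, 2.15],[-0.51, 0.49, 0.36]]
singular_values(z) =[3.05, 1.61, 0.15]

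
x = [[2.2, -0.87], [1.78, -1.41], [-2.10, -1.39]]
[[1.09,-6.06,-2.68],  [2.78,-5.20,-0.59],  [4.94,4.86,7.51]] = x @ [[-0.57,  -2.59,  -2.10], [-2.69,  0.42,  -2.23]]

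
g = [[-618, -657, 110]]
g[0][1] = -657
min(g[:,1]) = -657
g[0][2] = 110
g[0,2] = 110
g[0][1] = -657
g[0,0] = -618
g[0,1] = -657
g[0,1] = -657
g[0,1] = -657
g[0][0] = -618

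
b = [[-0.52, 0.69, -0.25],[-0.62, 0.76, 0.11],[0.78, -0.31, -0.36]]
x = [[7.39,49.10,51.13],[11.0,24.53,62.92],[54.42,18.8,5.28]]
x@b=[[5.6, 26.56, -14.85], [28.15, 6.73, -22.70], [-35.84, 50.20, -13.44]]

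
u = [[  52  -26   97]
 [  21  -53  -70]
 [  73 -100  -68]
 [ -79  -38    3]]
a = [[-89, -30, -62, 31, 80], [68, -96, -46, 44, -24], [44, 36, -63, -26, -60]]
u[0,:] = [52, -26, 97]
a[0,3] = 31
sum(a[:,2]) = -171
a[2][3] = -26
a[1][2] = -46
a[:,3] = [31, 44, -26]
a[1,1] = -96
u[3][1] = -38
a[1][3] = 44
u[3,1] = -38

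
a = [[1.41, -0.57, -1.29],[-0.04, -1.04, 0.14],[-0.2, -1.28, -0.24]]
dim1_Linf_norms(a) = [1.41, 1.04, 1.28]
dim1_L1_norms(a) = [3.27, 1.22, 1.72]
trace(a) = 0.13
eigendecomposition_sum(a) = [[1.45+0.00j,0.19+0.00j,-1.03-0.00j], [(-0.03+0j),-0.00+0.00j,(0.02+0j)], [(-0.14+0j),(-0.02+0j),(0.1+0j)]] + [[-0.02+0.01j, -0.38-1.66j, -0.13+0.48j], [-0.00+0.01j, -0.52-0.54j, 0.06+0.21j], [(-0.03+0.02j), (-0.63-2.43j), (-0.17+0.71j)]] + [[-0.02-0.01j, -0.38+1.66j, (-0.13-0.48j)], [-0.00-0.01j, (-0.52+0.54j), (0.06-0.21j)], [-0.03-0.02j, (-0.63+2.43j), (-0.17-0.71j)]]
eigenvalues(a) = [(1.55+0j), (-0.71+0.18j), (-0.71-0.18j)]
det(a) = 0.83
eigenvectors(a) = [[(-1+0j),(0.54+0.02j),0.54-0.02j], [(0.02+0j),(0.21-0.12j),(0.21+0.12j)], [(0.1+0j),0.80+0.00j,0.80-0.00j]]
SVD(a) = [[-0.89, 0.45, -0.05], [-0.25, -0.58, -0.78], [-0.38, -0.68, 0.63]] @ diag([2.095932381862056, 1.5351532422704988, 0.25743343490778475]) @ [[-0.56, 0.59, 0.58], [0.51, 0.80, -0.32], [-0.65, 0.12, -0.75]]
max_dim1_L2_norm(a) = 1.99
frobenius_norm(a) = 2.61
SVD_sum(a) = [[1.05, -1.11, -1.08], [0.29, -0.31, -0.3], [0.44, -0.47, -0.45]] + [[0.35, 0.54, -0.22],[-0.46, -0.71, 0.29],[-0.54, -0.83, 0.34]] + [[0.01, -0.0, 0.01], [0.13, -0.02, 0.15], [-0.11, 0.02, -0.12]]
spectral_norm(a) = 2.10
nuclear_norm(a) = 3.89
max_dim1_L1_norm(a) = 3.27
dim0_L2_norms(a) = [1.42, 1.74, 1.32]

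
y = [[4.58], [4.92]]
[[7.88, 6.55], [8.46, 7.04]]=y @ [[1.72, 1.43]]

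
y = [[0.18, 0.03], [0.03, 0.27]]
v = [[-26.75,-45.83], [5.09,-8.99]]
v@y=[[-6.19,  -13.18], [0.65,  -2.27]]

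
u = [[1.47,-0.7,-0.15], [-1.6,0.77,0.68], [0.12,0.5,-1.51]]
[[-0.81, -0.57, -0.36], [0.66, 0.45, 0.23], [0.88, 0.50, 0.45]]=u@[[-0.37, -0.36, -0.28], [0.48, 0.12, 0.00], [-0.45, -0.32, -0.32]]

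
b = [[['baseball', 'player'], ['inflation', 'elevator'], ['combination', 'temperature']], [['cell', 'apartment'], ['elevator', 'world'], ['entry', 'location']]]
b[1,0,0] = 'cell'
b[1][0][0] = 'cell'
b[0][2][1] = 'temperature'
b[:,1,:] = [['inflation', 'elevator'], ['elevator', 'world']]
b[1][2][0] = 'entry'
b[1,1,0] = 'elevator'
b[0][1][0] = 'inflation'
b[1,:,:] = [['cell', 'apartment'], ['elevator', 'world'], ['entry', 'location']]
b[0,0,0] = 'baseball'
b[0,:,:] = [['baseball', 'player'], ['inflation', 'elevator'], ['combination', 'temperature']]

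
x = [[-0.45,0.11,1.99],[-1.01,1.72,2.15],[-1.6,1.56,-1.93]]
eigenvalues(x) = [(2.06+0j), (-1.36+0.68j), (-1.36-0.68j)]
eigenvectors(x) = [[(0.25+0j), (0.73+0j), 0.73-0.00j], [(0.93+0j), (0.51-0.07j), 0.51+0.07j], [0.26+0.00j, -0.36+0.25j, (-0.36-0.25j)]]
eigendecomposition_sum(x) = [[(-0.34+0j), (0.6-0j), (0.15+0j)], [(-1.27+0j), (2.24-0j), 0.57+0.00j], [(-0.36+0j), 0.63-0.00j, 0.16+0.00j]] + [[-0.05+1.87j, -0.25-0.99j, (0.92+1.71j)], [(0.13+1.3j), -0.26-0.66j, 0.79+1.10j], [-0.62-0.94j, 0.46+0.40j, -1.05-0.53j]] + [[(-0.05-1.87j),(-0.25+0.99j),(0.92-1.71j)], [0.13-1.30j,-0.26+0.66j,(0.79-1.1j)], [(-0.62+0.94j),(0.46-0.4j),(-1.05+0.53j)]]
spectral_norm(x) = 3.53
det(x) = 4.75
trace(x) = -0.66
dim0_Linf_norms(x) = [1.6, 1.72, 2.15]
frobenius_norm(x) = 4.64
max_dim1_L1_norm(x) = 5.09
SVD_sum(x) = [[-0.17,0.36,1.97], [-0.21,0.44,2.45], [0.13,-0.26,-1.45]] + [[0.01, -0.01, 0.00], [-0.97, 1.14, -0.29], [-1.62, 1.91, -0.49]] + [[-0.29, -0.24, 0.02],[0.17, 0.14, -0.01],[-0.1, -0.09, 0.01]]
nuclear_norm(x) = 6.95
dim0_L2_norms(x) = [1.94, 2.32, 3.51]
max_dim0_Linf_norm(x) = 2.15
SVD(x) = [[-0.57,  -0.00,  -0.82], [-0.71,  0.51,  0.49], [0.42,  0.86,  -0.29]] @ diag([3.5312197310744873, 2.9697490513010694, 0.45307591324922997]) @ [[0.09, -0.18, -0.98],[-0.64, 0.75, -0.19],[0.77, 0.64, -0.05]]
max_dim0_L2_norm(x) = 3.51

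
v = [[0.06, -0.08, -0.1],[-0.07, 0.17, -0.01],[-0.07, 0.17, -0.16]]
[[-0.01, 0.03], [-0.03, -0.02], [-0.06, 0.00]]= v @ [[-0.11, -0.14], [-0.20, -0.21], [0.24, -0.17]]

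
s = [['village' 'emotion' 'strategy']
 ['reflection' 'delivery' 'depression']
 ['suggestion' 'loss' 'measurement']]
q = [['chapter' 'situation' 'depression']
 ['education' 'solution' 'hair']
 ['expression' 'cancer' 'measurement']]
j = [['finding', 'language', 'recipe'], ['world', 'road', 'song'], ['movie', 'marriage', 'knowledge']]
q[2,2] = 'measurement'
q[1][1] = 'solution'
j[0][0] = 'finding'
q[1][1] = 'solution'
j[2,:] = ['movie', 'marriage', 'knowledge']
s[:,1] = ['emotion', 'delivery', 'loss']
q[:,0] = ['chapter', 'education', 'expression']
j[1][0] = 'world'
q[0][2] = 'depression'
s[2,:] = ['suggestion', 'loss', 'measurement']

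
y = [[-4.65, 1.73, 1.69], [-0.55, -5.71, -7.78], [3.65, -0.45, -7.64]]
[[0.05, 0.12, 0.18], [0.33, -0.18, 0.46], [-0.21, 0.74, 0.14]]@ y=[[0.36, -0.68, -2.22], [0.24, 1.39, -1.56], [1.08, -4.65, -7.18]]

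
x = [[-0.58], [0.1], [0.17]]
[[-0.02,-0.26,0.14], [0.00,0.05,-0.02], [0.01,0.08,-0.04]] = x @ [[0.03,0.45,-0.25]]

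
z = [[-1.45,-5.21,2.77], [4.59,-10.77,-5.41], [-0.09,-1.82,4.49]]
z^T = [[-1.45, 4.59, -0.09], [-5.21, -10.77, -1.82], [2.77, -5.41, 4.49]]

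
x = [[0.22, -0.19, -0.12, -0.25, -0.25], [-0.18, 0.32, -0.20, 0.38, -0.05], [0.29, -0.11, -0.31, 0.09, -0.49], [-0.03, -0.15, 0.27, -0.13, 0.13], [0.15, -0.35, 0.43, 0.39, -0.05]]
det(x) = 0.00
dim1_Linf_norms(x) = [0.25, 0.38, 0.49, 0.27, 0.43]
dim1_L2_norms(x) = [0.47, 0.57, 0.66, 0.36, 0.7]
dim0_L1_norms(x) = [0.87, 1.12, 1.33, 1.24, 0.97]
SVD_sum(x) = [[0.09, 0.03, -0.22, -0.03, -0.19], [0.03, 0.01, -0.09, -0.01, -0.07], [0.17, 0.06, -0.42, -0.06, -0.36], [-0.08, -0.03, 0.20, 0.03, 0.18], [-0.09, -0.03, 0.22, 0.03, 0.19]] + [[0.15,  -0.21,  0.11,  -0.02,  -0.1], [-0.2,  0.29,  -0.15,  0.03,  0.13], [0.13,  -0.18,  0.1,  -0.02,  -0.08], [0.08,  -0.12,  0.06,  -0.01,  -0.05], [0.23,  -0.34,  0.18,  -0.03,  -0.15]] + [[-0.00, -0.01, -0.02, -0.2, 0.05], [0.00, 0.02, 0.03, 0.37, -0.09], [0.00, 0.01, 0.01, 0.17, -0.04], [-0.0, -0.01, -0.01, -0.14, 0.03], [0.00, 0.02, 0.03, 0.39, -0.09]] + [[-0.01,0.00,0.01,-0.0,-0.01],[-0.02,0.00,0.01,-0.0,-0.02],[-0.00,0.00,0.00,-0.0,-0.00],[-0.03,0.0,0.01,-0.01,-0.03],[0.0,-0.00,-0.0,0.00,0.00]] + [[-0.0,-0.00,-0.0,0.00,0.00],  [-0.00,-0.0,-0.00,0.00,0.00],  [0.0,0.0,0.00,-0.0,-0.0],  [0.0,0.0,0.0,-0.00,-0.00],  [-0.0,-0.0,-0.0,0.00,0.00]]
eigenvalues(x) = [(0.19+0.42j), (0.19-0.42j), (-0.41+0j), (0.08+0j), (-0.01+0j)]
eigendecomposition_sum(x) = [[(0.11+0.02j), -0.10-0.09j, -0.06+0.13j, -0.18+0.13j, -0.10-0.02j], [(-0.07+0.12j), (0.14-0.07j), (-0.12-0.13j), -0.07-0.26j, (0.07-0.11j)], [0.12+0.08j, -0.07-0.15j, -0.14+0.12j, (-0.28+0.06j), -0.11-0.08j], [0.01-0.10j, (-0.07+0.08j), 0.11+0.05j, (0.11+0.15j), -0.01+0.09j], [0.03-0.22j, (-0.16+0.2j), 0.26+0.11j, 0.27+0.34j, (-0.03+0.2j)]] + [[0.11-0.02j,-0.10+0.09j,-0.06-0.13j,-0.18-0.13j,-0.10+0.02j], [-0.07-0.12j,(0.14+0.07j),(-0.12+0.13j),-0.07+0.26j,0.07+0.11j], [0.12-0.08j,-0.07+0.15j,-0.14-0.12j,(-0.28-0.06j),-0.11+0.08j], [(0.01+0.1j),(-0.07-0.08j),0.11-0.05j,(0.11-0.15j),(-0.01-0.09j)], [(0.03+0.22j),-0.16-0.20j,0.26-0.11j,(0.27-0.34j),-0.03-0.20j]] + [[0.02-0.00j, 0.00+0.00j, (-0.02+0j), 0.07+0.00j, (-0.04-0j)], [(0.09-0j), 0j, -0.07+0.00j, (0.31+0j), (-0.15-0j)], [0.14-0.00j, 0j, -0.12+0.00j, (0.49+0j), -0.24-0.00j], [(-0.08+0j), (-0-0j), 0.07-0.00j, (-0.31-0j), 0.15+0.00j], [0.00-0.00j, 0.00+0.00j, -0.00+0.00j, (0.02+0j), (-0.01-0j)]] + [[-0.02+0.00j, (0.01-0j), (0.02-0j), 0.03-0.00j, (-0.01+0j)],[-0.12+0.00j, 0.04-0.00j, 0.12-0.00j, 0.20-0.00j, (-0.03+0j)],[(-0.09+0j), 0.03-0.00j, 0.09-0.00j, (0.15-0j), -0.02+0.00j],[(0.03-0j), (-0.01+0j), -0.03+0.00j, -0.05+0.00j, 0.01-0.00j],[(0.09-0j), -0.03+0.00j, (-0.09+0j), (-0.16+0j), 0.02-0.00j]] + [[-0.01+0.00j, (-0-0j), (0.01-0j), 0.00-0.00j, -0.00+0.00j], [(-0.01+0j), -0.00-0.00j, 0.01-0.00j, 0.00-0.00j, (-0+0j)], [-0.01+0.00j, (-0-0j), -0j, 0.00-0.00j, -0.00+0.00j], [-0j, 0.00+0.00j, (-0+0j), (-0+0j), 0.00-0.00j], [-0j, 0.00+0.00j, -0.00+0.00j, -0.00+0.00j, 0.00-0.00j]]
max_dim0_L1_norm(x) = 1.33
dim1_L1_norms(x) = [1.03, 1.13, 1.29, 0.71, 1.37]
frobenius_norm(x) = 1.27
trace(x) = 0.05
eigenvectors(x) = [[-0.02+0.34j, -0.02-0.34j, 0.11+0.00j, (0.11+0j), 0.54+0.00j], [-0.38-0.16j, (-0.38+0.16j), (0.47+0j), 0.67+0.00j, (0.68+0j)], [-0.19+0.39j, -0.19-0.39j, (0.74+0j), 0.50+0.00j, (0.45+0j)], [0.29+0.00j, (0.29-0j), -0.46+0.00j, -0.17+0.00j, (-0.11+0j)], [0.66+0.00j, 0.66-0.00j, 0.03+0.00j, -0.52+0.00j, (-0.13+0j)]]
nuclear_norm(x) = 2.24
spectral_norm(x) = 0.80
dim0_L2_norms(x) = [0.43, 0.54, 0.64, 0.62, 0.57]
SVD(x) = [[-0.39,0.39,0.32,0.30,-0.71], [-0.15,-0.54,-0.6,0.50,-0.27], [-0.74,0.34,-0.27,0.09,0.51], [0.36,0.21,0.23,0.8,0.36], [0.39,0.63,-0.64,-0.08,-0.18]] @ diag([0.7954355539928731, 0.7521023627379635, 0.6319787141164321, 0.054033519342601616, 0.0027566463716034327]) @ [[-0.28,-0.11,0.72,0.1,0.62], [0.49,-0.71,0.38,-0.07,-0.32], [-0.01,-0.05,-0.08,-0.97,0.23], [-0.65,0.04,0.34,-0.18,-0.65], [0.5,0.69,0.47,-0.12,-0.18]]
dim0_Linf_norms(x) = [0.29, 0.35, 0.43, 0.39, 0.49]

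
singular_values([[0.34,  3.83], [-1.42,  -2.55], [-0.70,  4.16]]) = [6.21, 1.58]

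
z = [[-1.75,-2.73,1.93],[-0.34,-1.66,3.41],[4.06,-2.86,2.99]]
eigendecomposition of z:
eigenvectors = [[-0.82+0.00j, (-0.14-0.18j), (-0.14+0.18j)], [-0.50+0.00j, (-0.51+0.35j), -0.51-0.35j], [(0.27+0j), (-0.76+0j), (-0.76-0j)]]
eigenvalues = [(-4.05+0j), (1.82+2.26j), (1.82-2.26j)]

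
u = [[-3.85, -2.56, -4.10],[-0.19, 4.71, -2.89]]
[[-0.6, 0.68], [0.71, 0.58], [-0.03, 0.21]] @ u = [[2.18, 4.74, 0.49], [-2.84, 0.91, -4.59], [0.08, 1.07, -0.48]]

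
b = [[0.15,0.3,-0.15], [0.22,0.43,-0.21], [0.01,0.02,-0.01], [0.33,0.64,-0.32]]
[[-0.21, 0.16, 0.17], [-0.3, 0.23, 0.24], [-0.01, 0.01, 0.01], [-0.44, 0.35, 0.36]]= b @ [[0.24,  0.69,  0.36],[-0.59,  -0.05,  0.60],[0.45,  -0.48,  0.45]]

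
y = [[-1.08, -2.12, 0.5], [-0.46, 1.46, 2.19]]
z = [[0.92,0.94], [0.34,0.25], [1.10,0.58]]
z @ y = [[-1.43, -0.58, 2.52], [-0.48, -0.36, 0.72], [-1.45, -1.49, 1.82]]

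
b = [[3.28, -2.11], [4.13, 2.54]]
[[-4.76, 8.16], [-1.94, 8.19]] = b@[[-0.95,  2.23], [0.78,  -0.40]]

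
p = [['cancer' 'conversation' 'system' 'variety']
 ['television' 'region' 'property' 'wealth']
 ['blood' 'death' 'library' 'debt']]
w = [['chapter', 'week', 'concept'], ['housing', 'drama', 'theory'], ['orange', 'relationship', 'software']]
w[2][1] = 'relationship'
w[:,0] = ['chapter', 'housing', 'orange']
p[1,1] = 'region'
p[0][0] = 'cancer'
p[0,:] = ['cancer', 'conversation', 'system', 'variety']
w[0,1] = 'week'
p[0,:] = ['cancer', 'conversation', 'system', 'variety']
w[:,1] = ['week', 'drama', 'relationship']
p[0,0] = 'cancer'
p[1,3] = 'wealth'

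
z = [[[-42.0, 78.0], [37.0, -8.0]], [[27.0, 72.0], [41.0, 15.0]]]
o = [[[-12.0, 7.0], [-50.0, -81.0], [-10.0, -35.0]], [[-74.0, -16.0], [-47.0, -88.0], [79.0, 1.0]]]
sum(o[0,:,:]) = -181.0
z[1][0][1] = 72.0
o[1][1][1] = -88.0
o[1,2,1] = 1.0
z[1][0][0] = 27.0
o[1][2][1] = 1.0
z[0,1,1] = -8.0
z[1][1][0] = 41.0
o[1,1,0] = -47.0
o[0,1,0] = -50.0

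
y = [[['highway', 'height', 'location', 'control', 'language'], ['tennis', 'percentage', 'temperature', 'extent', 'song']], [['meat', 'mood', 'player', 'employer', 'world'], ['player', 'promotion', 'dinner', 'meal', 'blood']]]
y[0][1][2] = 'temperature'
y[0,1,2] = 'temperature'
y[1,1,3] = 'meal'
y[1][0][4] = 'world'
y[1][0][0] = 'meat'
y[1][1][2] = 'dinner'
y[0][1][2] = 'temperature'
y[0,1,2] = 'temperature'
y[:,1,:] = [['tennis', 'percentage', 'temperature', 'extent', 'song'], ['player', 'promotion', 'dinner', 'meal', 'blood']]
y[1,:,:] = [['meat', 'mood', 'player', 'employer', 'world'], ['player', 'promotion', 'dinner', 'meal', 'blood']]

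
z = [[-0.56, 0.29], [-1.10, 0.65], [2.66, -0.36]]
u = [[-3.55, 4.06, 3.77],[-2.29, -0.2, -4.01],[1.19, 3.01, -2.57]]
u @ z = [[7.55, 0.25], [-9.16, 0.65], [-10.81, 3.23]]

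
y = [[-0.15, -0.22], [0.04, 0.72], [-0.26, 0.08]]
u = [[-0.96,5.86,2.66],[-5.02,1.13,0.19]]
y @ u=[[1.25, -1.13, -0.44], [-3.65, 1.05, 0.24], [-0.15, -1.43, -0.68]]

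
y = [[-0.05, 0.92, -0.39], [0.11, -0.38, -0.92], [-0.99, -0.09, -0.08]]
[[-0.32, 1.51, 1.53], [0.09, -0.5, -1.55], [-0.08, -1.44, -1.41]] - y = [[-0.27, 0.59, 1.92], [-0.02, -0.12, -0.63], [0.91, -1.35, -1.33]]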